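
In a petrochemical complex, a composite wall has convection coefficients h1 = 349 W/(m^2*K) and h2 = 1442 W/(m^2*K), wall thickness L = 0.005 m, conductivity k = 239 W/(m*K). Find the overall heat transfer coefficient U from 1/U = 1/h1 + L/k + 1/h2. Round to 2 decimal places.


1/U = 1/h1 + L/k + 1/h2
1/U = 1/349 + 0.005/239 + 1/1442
1/U = 0.0028653295 + 2.09205e-05 + 0.0006934813
1/U = 0.0035797313
U = 279.35 W/(m^2*K)


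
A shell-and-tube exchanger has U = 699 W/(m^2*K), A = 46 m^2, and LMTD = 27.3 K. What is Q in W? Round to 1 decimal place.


Q = U * A * LMTD
Q = 699 * 46 * 27.3
Q = 877804.2 W


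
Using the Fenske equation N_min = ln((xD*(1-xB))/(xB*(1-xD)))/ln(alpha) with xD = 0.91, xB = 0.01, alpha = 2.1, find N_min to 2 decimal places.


N_min = ln((xD*(1-xB))/(xB*(1-xD))) / ln(alpha)
Numerator inside ln: 0.9009 / 0.0009 = 1001.0
ln(1001.0) = 6.908755
ln(alpha) = ln(2.1) = 0.741937
N_min = 6.908755 / 0.741937 = 9.31


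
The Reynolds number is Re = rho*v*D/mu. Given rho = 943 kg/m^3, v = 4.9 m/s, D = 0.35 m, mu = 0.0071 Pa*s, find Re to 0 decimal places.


Re = rho * v * D / mu
Re = 943 * 4.9 * 0.35 / 0.0071
Re = 1617.245 / 0.0071
Re = 227781


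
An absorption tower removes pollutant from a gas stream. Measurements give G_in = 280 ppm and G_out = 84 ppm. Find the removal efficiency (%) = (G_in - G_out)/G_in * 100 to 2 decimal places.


Efficiency = (G_in - G_out) / G_in * 100%
Efficiency = (280 - 84) / 280 * 100
Efficiency = 196 / 280 * 100
Efficiency = 70.00%


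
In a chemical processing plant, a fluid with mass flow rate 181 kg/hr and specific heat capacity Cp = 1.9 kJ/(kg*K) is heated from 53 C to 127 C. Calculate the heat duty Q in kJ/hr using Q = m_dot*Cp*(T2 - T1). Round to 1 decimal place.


Q = m_dot * Cp * (T2 - T1)
Q = 181 * 1.9 * (127 - 53)
Q = 181 * 1.9 * 74
Q = 25448.6 kJ/hr


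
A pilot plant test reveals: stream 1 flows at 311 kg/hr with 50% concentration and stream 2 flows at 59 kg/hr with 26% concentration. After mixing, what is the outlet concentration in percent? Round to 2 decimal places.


Mass balance on solute: F1*x1 + F2*x2 = F3*x3
F3 = F1 + F2 = 311 + 59 = 370 kg/hr
x3 = (F1*x1 + F2*x2)/F3
x3 = (311*0.5 + 59*0.26) / 370
x3 = 46.17%


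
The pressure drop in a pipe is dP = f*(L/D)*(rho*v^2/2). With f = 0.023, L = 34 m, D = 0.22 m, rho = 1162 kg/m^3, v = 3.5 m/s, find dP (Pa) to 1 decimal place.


dP = f * (L/D) * (rho*v^2/2)
dP = 0.023 * (34/0.22) * (1162*3.5^2/2)
L/D = 154.54545455
rho*v^2/2 = 1162*12.25/2 = 7117.25
dP = 0.023 * 154.54545455 * 7117.25
dP = 25298.6 Pa


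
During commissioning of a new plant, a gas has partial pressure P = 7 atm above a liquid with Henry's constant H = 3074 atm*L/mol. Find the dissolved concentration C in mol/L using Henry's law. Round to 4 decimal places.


C = P / H
C = 7 / 3074
C = 0.0023 mol/L


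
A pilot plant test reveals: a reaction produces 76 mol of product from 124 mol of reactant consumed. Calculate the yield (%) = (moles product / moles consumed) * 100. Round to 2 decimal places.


Yield = (moles product / moles consumed) * 100%
Yield = (76 / 124) * 100
Yield = 0.6129 * 100
Yield = 61.29%


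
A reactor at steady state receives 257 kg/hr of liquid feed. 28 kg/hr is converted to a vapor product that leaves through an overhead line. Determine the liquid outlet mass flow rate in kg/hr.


Steady-state mass balance on the main outlet: F_out = F_in - F_removed
F_out = 257 - 28
F_out = 229 kg/hr


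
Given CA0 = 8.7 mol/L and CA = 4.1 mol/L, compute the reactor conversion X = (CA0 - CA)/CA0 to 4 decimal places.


X = (CA0 - CA) / CA0
X = (8.7 - 4.1) / 8.7
X = 4.6 / 8.7
X = 0.5287


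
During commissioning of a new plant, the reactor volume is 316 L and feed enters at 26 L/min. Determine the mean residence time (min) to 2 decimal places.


tau = V / v0
tau = 316 / 26
tau = 12.15 min


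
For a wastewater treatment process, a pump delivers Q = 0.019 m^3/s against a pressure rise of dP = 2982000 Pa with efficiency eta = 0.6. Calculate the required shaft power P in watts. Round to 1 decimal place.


P = Q * dP / eta
P = 0.019 * 2982000 / 0.6
P = 56658.0 / 0.6
P = 94430.0 W


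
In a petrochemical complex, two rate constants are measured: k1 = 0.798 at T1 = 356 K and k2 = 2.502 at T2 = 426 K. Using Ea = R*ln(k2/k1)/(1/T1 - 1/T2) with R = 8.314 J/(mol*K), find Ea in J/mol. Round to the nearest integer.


Ea = R * ln(k2/k1) / (1/T1 - 1/T2)
ln(k2/k1) = ln(2.502/0.798) = 1.1427371
1/T1 - 1/T2 = 1/356 - 1/426 = 0.000461570924
Ea = 8.314 * 1.1427371 / 0.000461570924
Ea = 20583 J/mol


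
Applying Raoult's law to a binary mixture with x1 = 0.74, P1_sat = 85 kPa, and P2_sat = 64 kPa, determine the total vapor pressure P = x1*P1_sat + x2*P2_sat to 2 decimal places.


P = x1*P1_sat + x2*P2_sat
x2 = 1 - x1 = 1 - 0.74 = 0.26
P = 0.74*85 + 0.26*64
P = 62.9 + 16.64
P = 79.54 kPa


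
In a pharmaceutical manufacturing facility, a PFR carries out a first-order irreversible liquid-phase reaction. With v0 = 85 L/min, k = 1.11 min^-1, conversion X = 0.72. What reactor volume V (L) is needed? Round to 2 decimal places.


V = (v0/k) * ln(1/(1-X))
V = (85/1.11) * ln(1/(1-0.72))
V = 76.576577 * ln(3.571429)
V = 76.576577 * 1.272966
V = 97.48 L


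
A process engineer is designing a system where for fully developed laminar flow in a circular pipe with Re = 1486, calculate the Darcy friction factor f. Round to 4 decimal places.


f = 64 / Re
f = 64 / 1486
f = 0.0431


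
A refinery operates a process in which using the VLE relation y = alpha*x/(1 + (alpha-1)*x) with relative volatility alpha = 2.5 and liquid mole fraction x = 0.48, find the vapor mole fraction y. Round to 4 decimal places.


y = alpha*x / (1 + (alpha-1)*x)
y = 2.5*0.48 / (1 + (2.5-1)*0.48)
y = 1.2 / (1 + 0.72)
y = 1.2 / 1.72
y = 0.6977


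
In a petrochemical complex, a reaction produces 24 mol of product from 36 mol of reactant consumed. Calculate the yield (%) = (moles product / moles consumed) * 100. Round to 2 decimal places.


Yield = (moles product / moles consumed) * 100%
Yield = (24 / 36) * 100
Yield = 0.6667 * 100
Yield = 66.67%


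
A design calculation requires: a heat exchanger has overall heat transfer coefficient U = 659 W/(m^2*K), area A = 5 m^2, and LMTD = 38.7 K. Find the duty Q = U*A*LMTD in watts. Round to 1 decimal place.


Q = U * A * LMTD
Q = 659 * 5 * 38.7
Q = 127516.5 W


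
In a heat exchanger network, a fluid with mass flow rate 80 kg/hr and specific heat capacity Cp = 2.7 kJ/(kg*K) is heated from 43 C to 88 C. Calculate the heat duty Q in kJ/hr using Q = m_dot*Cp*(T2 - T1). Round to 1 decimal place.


Q = m_dot * Cp * (T2 - T1)
Q = 80 * 2.7 * (88 - 43)
Q = 80 * 2.7 * 45
Q = 9720.0 kJ/hr


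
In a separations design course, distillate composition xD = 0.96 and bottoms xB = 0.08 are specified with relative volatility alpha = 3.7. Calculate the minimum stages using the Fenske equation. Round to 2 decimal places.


N_min = ln((xD*(1-xB))/(xB*(1-xD))) / ln(alpha)
Numerator inside ln: 0.8832 / 0.0032 = 276.0
ln(276.0) = 5.620401
ln(alpha) = ln(3.7) = 1.308333
N_min = 5.620401 / 1.308333 = 4.30


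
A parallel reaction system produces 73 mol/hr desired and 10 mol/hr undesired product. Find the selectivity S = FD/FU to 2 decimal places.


S = desired product rate / undesired product rate
S = 73 / 10
S = 7.30


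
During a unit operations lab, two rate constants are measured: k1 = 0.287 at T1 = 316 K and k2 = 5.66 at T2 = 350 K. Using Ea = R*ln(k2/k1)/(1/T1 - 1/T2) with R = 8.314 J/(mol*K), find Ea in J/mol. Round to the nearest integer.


Ea = R * ln(k2/k1) / (1/T1 - 1/T2)
ln(k2/k1) = ln(5.66/0.287) = 2.981697
1/T1 - 1/T2 = 1/316 - 1/350 = 0.000307414105
Ea = 8.314 * 2.981697 / 0.000307414105
Ea = 80640 J/mol


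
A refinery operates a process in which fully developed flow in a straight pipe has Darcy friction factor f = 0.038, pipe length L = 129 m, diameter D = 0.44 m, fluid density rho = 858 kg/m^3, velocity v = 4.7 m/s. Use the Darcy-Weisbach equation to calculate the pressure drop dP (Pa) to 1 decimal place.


dP = f * (L/D) * (rho*v^2/2)
dP = 0.038 * (129/0.44) * (858*4.7^2/2)
L/D = 293.18181818
rho*v^2/2 = 858*22.09/2 = 9476.61
dP = 0.038 * 293.18181818 * 9476.61
dP = 105578.1 Pa


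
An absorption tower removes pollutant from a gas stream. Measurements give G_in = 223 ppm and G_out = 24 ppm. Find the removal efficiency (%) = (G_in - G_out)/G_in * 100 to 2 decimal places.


Efficiency = (G_in - G_out) / G_in * 100%
Efficiency = (223 - 24) / 223 * 100
Efficiency = 199 / 223 * 100
Efficiency = 89.24%


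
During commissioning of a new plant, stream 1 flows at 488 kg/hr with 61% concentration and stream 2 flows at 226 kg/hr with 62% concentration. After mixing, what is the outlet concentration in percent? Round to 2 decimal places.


Mass balance on solute: F1*x1 + F2*x2 = F3*x3
F3 = F1 + F2 = 488 + 226 = 714 kg/hr
x3 = (F1*x1 + F2*x2)/F3
x3 = (488*0.61 + 226*0.62) / 714
x3 = 61.32%


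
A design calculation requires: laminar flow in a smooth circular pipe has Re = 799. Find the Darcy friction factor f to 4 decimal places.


f = 64 / Re
f = 64 / 799
f = 0.0801


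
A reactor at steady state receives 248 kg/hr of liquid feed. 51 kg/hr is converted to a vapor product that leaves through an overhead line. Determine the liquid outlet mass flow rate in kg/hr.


Steady-state mass balance on the main outlet: F_out = F_in - F_removed
F_out = 248 - 51
F_out = 197 kg/hr


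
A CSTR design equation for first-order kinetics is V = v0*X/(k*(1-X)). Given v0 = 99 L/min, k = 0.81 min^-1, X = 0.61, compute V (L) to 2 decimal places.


V = v0 * X / (k * (1 - X))
V = 99 * 0.61 / (0.81 * (1 - 0.61))
V = 60.39 / (0.81 * 0.39)
V = 60.39 / 0.3159
V = 191.17 L


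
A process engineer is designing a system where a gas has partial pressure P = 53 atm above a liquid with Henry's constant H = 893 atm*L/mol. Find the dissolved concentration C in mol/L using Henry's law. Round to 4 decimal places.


C = P / H
C = 53 / 893
C = 0.0594 mol/L


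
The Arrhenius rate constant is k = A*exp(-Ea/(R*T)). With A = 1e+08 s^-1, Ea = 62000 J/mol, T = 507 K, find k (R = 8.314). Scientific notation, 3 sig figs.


k = A * exp(-Ea/(R*T))
k = 1e+08 * exp(-62000 / (8.314 * 507))
k = 1e+08 * exp(-14.70868)
k = 4.09e+01


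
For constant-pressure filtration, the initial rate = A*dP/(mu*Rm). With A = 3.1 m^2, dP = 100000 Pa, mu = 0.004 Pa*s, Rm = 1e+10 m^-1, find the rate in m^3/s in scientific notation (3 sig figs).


rate = A * dP / (mu * Rm)
rate = 3.1 * 100000 / (0.004 * 1e+10)
rate = 310000.0 / 4.000e+07
rate = 7.75e-03 m^3/s


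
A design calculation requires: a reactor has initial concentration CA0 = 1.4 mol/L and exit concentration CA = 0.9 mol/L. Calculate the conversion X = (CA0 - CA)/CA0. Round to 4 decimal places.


X = (CA0 - CA) / CA0
X = (1.4 - 0.9) / 1.4
X = 0.5 / 1.4
X = 0.3571


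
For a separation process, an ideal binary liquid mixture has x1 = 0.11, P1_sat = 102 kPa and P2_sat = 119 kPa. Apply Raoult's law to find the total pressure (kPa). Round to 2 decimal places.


P = x1*P1_sat + x2*P2_sat
x2 = 1 - x1 = 1 - 0.11 = 0.89
P = 0.11*102 + 0.89*119
P = 11.22 + 105.91
P = 117.13 kPa


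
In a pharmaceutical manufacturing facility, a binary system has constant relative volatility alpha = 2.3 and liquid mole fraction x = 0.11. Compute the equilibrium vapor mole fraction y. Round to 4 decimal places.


y = alpha*x / (1 + (alpha-1)*x)
y = 2.3*0.11 / (1 + (2.3-1)*0.11)
y = 0.253 / (1 + 0.143)
y = 0.253 / 1.143
y = 0.2213


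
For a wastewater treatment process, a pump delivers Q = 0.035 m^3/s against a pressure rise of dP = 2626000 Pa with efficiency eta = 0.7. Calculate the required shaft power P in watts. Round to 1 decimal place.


P = Q * dP / eta
P = 0.035 * 2626000 / 0.7
P = 91910.0 / 0.7
P = 131300.0 W


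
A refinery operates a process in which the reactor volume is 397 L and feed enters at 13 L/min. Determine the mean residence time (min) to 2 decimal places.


tau = V / v0
tau = 397 / 13
tau = 30.54 min


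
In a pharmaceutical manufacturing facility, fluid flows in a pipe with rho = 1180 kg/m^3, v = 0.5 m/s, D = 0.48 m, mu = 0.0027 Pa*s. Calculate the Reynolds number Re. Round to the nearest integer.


Re = rho * v * D / mu
Re = 1180 * 0.5 * 0.48 / 0.0027
Re = 283.2 / 0.0027
Re = 104889


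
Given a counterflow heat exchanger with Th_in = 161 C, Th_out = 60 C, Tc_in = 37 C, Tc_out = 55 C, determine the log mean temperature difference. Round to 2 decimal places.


dT1 = Th_in - Tc_out = 161 - 55 = 106
dT2 = Th_out - Tc_in = 60 - 37 = 23
LMTD = (dT1 - dT2) / ln(dT1/dT2)
LMTD = (106 - 23) / ln(106/23)
LMTD = 54.32 K


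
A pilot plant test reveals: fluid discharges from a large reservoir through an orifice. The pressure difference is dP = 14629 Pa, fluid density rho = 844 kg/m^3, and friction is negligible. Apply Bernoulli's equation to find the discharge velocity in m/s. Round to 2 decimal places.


v = sqrt(2*dP/rho)
v = sqrt(2*14629/844)
v = sqrt(34.665877)
v = 5.89 m/s


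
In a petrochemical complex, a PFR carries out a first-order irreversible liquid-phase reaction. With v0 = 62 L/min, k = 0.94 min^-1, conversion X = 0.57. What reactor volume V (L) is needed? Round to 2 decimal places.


V = (v0/k) * ln(1/(1-X))
V = (62/0.94) * ln(1/(1-0.57))
V = 65.957447 * ln(2.325581)
V = 65.957447 * 0.84397
V = 55.67 L


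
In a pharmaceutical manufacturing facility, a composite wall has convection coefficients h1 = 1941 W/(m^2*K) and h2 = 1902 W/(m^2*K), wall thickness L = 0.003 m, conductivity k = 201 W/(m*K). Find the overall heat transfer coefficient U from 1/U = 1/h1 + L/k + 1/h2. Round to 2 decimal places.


1/U = 1/h1 + L/k + 1/h2
1/U = 1/1941 + 0.003/201 + 1/1902
1/U = 0.0005151984 + 1.49254e-05 + 0.0005257624
1/U = 0.0010558862
U = 947.07 W/(m^2*K)


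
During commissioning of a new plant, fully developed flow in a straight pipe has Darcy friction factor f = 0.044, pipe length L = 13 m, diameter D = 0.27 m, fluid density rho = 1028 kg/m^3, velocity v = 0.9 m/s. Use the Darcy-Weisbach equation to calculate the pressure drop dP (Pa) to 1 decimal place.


dP = f * (L/D) * (rho*v^2/2)
dP = 0.044 * (13/0.27) * (1028*0.9^2/2)
L/D = 48.14814815
rho*v^2/2 = 1028*0.81/2 = 416.34
dP = 0.044 * 48.14814815 * 416.34
dP = 882.0 Pa


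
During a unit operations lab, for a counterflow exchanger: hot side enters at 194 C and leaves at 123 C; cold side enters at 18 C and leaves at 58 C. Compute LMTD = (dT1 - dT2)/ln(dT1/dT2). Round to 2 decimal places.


dT1 = Th_in - Tc_out = 194 - 58 = 136
dT2 = Th_out - Tc_in = 123 - 18 = 105
LMTD = (dT1 - dT2) / ln(dT1/dT2)
LMTD = (136 - 105) / ln(136/105)
LMTD = 119.83 K


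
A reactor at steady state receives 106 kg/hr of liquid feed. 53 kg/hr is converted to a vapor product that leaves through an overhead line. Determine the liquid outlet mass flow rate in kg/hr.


Steady-state mass balance on the main outlet: F_out = F_in - F_removed
F_out = 106 - 53
F_out = 53 kg/hr


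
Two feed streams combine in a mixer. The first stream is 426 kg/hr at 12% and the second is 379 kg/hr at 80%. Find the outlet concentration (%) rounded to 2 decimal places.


Mass balance on solute: F1*x1 + F2*x2 = F3*x3
F3 = F1 + F2 = 426 + 379 = 805 kg/hr
x3 = (F1*x1 + F2*x2)/F3
x3 = (426*0.12 + 379*0.8) / 805
x3 = 44.01%


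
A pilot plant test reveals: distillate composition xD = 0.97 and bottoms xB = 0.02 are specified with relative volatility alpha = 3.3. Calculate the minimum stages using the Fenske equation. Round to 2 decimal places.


N_min = ln((xD*(1-xB))/(xB*(1-xD))) / ln(alpha)
Numerator inside ln: 0.9506 / 0.0006 = 1584.333333
ln(1584.333333) = 7.367919
ln(alpha) = ln(3.3) = 1.193922
N_min = 7.367919 / 1.193922 = 6.17


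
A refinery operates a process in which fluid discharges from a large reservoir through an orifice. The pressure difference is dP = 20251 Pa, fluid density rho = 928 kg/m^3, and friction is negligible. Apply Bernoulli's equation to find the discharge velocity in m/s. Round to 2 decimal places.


v = sqrt(2*dP/rho)
v = sqrt(2*20251/928)
v = sqrt(43.644397)
v = 6.61 m/s


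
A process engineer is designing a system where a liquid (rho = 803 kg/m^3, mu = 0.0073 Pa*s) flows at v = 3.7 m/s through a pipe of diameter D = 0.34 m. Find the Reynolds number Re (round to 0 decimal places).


Re = rho * v * D / mu
Re = 803 * 3.7 * 0.34 / 0.0073
Re = 1010.174 / 0.0073
Re = 138380


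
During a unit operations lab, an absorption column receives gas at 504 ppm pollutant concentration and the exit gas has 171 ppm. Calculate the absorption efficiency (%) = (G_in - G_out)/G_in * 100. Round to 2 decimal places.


Efficiency = (G_in - G_out) / G_in * 100%
Efficiency = (504 - 171) / 504 * 100
Efficiency = 333 / 504 * 100
Efficiency = 66.07%


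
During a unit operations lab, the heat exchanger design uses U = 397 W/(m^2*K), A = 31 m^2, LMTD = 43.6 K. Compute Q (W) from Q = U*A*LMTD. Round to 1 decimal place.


Q = U * A * LMTD
Q = 397 * 31 * 43.6
Q = 536585.2 W


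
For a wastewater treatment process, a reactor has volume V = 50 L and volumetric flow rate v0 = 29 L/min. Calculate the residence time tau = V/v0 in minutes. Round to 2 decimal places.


tau = V / v0
tau = 50 / 29
tau = 1.72 min


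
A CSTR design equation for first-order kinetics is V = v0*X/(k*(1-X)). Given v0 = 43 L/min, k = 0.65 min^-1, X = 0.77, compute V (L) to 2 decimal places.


V = v0 * X / (k * (1 - X))
V = 43 * 0.77 / (0.65 * (1 - 0.77))
V = 33.11 / (0.65 * 0.23)
V = 33.11 / 0.1495
V = 221.47 L


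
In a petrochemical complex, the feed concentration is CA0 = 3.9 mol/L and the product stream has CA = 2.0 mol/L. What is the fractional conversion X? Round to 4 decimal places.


X = (CA0 - CA) / CA0
X = (3.9 - 2.0) / 3.9
X = 1.9 / 3.9
X = 0.4872


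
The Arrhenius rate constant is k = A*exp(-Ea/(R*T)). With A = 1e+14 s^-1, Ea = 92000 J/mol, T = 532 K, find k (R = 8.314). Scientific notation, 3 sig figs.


k = A * exp(-Ea/(R*T))
k = 1e+14 * exp(-92000 / (8.314 * 532))
k = 1e+14 * exp(-20.800136)
k = 9.26e+04


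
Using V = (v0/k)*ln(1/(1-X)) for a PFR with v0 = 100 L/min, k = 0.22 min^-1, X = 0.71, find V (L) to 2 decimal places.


V = (v0/k) * ln(1/(1-X))
V = (100/0.22) * ln(1/(1-0.71))
V = 454.545455 * ln(3.448276)
V = 454.545455 * 1.237874
V = 562.67 L


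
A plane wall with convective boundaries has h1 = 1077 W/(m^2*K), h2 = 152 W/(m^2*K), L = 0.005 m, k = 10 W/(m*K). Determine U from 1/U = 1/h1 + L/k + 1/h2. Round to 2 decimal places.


1/U = 1/h1 + L/k + 1/h2
1/U = 1/1077 + 0.005/10 + 1/152
1/U = 0.0009285051 + 0.0005 + 0.0065789474
1/U = 0.0080074525
U = 124.88 W/(m^2*K)


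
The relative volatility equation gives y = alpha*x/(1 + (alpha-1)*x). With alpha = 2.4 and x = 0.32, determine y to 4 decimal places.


y = alpha*x / (1 + (alpha-1)*x)
y = 2.4*0.32 / (1 + (2.4-1)*0.32)
y = 0.768 / (1 + 0.448)
y = 0.768 / 1.448
y = 0.5304


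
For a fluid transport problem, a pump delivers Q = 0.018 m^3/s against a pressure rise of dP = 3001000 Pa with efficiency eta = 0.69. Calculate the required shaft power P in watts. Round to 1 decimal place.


P = Q * dP / eta
P = 0.018 * 3001000 / 0.69
P = 54018.0 / 0.69
P = 78287.0 W


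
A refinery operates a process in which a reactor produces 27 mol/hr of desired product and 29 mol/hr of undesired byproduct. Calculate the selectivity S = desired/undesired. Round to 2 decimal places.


S = desired product rate / undesired product rate
S = 27 / 29
S = 0.93


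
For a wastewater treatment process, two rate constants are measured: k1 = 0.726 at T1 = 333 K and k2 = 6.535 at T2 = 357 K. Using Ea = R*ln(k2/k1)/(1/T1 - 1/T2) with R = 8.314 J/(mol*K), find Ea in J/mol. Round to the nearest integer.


Ea = R * ln(k2/k1) / (1/T1 - 1/T2)
ln(k2/k1) = ln(6.535/0.726) = 2.1973776
1/T1 - 1/T2 = 1/333 - 1/357 = 0.000201882555
Ea = 8.314 * 2.1973776 / 0.000201882555
Ea = 90493 J/mol


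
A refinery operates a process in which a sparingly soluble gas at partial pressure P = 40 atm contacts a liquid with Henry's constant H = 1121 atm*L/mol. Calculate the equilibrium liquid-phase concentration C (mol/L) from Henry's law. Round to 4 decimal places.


C = P / H
C = 40 / 1121
C = 0.0357 mol/L


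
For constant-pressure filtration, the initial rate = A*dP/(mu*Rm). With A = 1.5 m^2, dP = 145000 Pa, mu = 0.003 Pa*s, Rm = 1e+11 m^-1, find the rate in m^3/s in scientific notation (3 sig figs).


rate = A * dP / (mu * Rm)
rate = 1.5 * 145000 / (0.003 * 1e+11)
rate = 217500.0 / 3.000e+08
rate = 7.25e-04 m^3/s


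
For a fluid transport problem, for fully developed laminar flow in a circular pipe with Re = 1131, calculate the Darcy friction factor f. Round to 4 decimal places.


f = 64 / Re
f = 64 / 1131
f = 0.0566


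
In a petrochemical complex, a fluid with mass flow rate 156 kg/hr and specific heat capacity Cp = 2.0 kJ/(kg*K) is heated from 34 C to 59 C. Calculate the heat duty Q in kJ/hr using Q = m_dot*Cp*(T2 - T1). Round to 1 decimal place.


Q = m_dot * Cp * (T2 - T1)
Q = 156 * 2.0 * (59 - 34)
Q = 156 * 2.0 * 25
Q = 7800.0 kJ/hr


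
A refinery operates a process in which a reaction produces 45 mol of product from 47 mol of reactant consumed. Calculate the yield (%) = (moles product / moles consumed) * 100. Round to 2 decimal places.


Yield = (moles product / moles consumed) * 100%
Yield = (45 / 47) * 100
Yield = 0.9574 * 100
Yield = 95.74%


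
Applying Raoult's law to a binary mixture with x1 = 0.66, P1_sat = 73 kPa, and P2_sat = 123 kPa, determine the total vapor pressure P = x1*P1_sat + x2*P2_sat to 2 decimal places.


P = x1*P1_sat + x2*P2_sat
x2 = 1 - x1 = 1 - 0.66 = 0.34
P = 0.66*73 + 0.34*123
P = 48.18 + 41.82
P = 90.00 kPa


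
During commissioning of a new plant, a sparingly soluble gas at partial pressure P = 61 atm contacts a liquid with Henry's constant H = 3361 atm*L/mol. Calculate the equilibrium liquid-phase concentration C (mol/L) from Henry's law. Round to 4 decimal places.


C = P / H
C = 61 / 3361
C = 0.0181 mol/L


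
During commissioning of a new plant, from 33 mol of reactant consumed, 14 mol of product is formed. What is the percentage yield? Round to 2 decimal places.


Yield = (moles product / moles consumed) * 100%
Yield = (14 / 33) * 100
Yield = 0.4242 * 100
Yield = 42.42%


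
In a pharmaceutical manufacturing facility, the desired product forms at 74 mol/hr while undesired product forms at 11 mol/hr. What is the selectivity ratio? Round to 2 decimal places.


S = desired product rate / undesired product rate
S = 74 / 11
S = 6.73


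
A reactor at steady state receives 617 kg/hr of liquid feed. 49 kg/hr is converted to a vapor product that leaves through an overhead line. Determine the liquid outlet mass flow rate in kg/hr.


Steady-state mass balance on the main outlet: F_out = F_in - F_removed
F_out = 617 - 49
F_out = 568 kg/hr


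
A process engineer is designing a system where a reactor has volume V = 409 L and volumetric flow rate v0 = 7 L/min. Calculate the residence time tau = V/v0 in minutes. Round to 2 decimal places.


tau = V / v0
tau = 409 / 7
tau = 58.43 min


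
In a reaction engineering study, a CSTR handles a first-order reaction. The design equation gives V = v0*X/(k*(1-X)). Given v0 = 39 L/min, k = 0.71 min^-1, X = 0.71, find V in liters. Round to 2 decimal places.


V = v0 * X / (k * (1 - X))
V = 39 * 0.71 / (0.71 * (1 - 0.71))
V = 27.69 / (0.71 * 0.29)
V = 27.69 / 0.2059
V = 134.48 L


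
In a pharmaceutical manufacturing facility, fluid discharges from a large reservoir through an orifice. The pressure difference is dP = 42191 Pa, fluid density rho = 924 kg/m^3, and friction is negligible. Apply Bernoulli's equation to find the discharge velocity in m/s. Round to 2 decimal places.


v = sqrt(2*dP/rho)
v = sqrt(2*42191/924)
v = sqrt(91.322511)
v = 9.56 m/s


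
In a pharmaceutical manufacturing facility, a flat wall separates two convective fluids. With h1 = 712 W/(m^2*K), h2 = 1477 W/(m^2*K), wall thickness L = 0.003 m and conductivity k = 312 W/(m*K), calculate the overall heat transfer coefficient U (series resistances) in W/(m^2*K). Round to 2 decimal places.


1/U = 1/h1 + L/k + 1/h2
1/U = 1/712 + 0.003/312 + 1/1477
1/U = 0.0014044944 + 9.6154e-06 + 0.0006770481
1/U = 0.0020911579
U = 478.20 W/(m^2*K)


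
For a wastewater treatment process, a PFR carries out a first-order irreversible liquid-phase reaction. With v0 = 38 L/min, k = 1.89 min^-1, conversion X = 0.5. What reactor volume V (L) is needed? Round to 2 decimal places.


V = (v0/k) * ln(1/(1-X))
V = (38/1.89) * ln(1/(1-0.5))
V = 20.10582 * ln(2.0)
V = 20.10582 * 0.693147
V = 13.94 L


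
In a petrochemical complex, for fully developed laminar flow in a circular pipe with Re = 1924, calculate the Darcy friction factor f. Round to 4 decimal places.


f = 64 / Re
f = 64 / 1924
f = 0.0333


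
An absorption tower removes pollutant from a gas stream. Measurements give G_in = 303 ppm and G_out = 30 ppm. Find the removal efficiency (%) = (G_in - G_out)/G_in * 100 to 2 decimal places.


Efficiency = (G_in - G_out) / G_in * 100%
Efficiency = (303 - 30) / 303 * 100
Efficiency = 273 / 303 * 100
Efficiency = 90.10%


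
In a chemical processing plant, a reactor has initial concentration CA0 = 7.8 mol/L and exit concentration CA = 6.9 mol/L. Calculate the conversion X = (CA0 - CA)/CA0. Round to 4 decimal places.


X = (CA0 - CA) / CA0
X = (7.8 - 6.9) / 7.8
X = 0.9 / 7.8
X = 0.1154


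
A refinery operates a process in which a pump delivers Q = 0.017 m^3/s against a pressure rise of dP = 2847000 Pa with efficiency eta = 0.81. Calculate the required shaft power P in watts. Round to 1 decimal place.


P = Q * dP / eta
P = 0.017 * 2847000 / 0.81
P = 48399.0 / 0.81
P = 59751.9 W


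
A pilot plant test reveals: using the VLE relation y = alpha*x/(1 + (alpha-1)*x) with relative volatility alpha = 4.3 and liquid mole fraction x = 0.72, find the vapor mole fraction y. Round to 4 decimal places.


y = alpha*x / (1 + (alpha-1)*x)
y = 4.3*0.72 / (1 + (4.3-1)*0.72)
y = 3.096 / (1 + 2.376)
y = 3.096 / 3.376
y = 0.9171


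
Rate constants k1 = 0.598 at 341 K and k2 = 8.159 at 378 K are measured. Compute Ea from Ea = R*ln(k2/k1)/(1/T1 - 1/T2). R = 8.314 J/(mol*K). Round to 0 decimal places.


Ea = R * ln(k2/k1) / (1/T1 - 1/T2)
ln(k2/k1) = ln(8.159/0.598) = 2.6132861
1/T1 - 1/T2 = 1/341 - 1/378 = 0.000287048674
Ea = 8.314 * 2.6132861 / 0.000287048674
Ea = 75691 J/mol


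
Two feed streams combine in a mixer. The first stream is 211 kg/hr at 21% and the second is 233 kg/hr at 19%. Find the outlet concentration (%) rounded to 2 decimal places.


Mass balance on solute: F1*x1 + F2*x2 = F3*x3
F3 = F1 + F2 = 211 + 233 = 444 kg/hr
x3 = (F1*x1 + F2*x2)/F3
x3 = (211*0.21 + 233*0.19) / 444
x3 = 19.95%


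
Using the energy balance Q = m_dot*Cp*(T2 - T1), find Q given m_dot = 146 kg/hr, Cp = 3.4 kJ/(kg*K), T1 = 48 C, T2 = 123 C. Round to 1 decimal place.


Q = m_dot * Cp * (T2 - T1)
Q = 146 * 3.4 * (123 - 48)
Q = 146 * 3.4 * 75
Q = 37230.0 kJ/hr


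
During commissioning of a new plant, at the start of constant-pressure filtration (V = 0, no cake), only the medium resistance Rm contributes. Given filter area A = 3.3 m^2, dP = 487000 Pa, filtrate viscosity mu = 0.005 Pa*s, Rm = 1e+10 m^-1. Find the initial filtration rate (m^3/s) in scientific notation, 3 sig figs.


rate = A * dP / (mu * Rm)
rate = 3.3 * 487000 / (0.005 * 1e+10)
rate = 1607100.0 / 5.000e+07
rate = 3.21e-02 m^3/s


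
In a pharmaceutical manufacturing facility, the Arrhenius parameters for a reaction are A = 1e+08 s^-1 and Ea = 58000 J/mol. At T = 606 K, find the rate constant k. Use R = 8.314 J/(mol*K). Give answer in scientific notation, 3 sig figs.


k = A * exp(-Ea/(R*T))
k = 1e+08 * exp(-58000 / (8.314 * 606))
k = 1e+08 * exp(-11.511856)
k = 1.00e+03


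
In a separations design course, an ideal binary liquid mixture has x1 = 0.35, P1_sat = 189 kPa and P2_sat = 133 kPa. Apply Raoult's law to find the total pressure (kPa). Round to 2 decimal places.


P = x1*P1_sat + x2*P2_sat
x2 = 1 - x1 = 1 - 0.35 = 0.65
P = 0.35*189 + 0.65*133
P = 66.15 + 86.45
P = 152.60 kPa


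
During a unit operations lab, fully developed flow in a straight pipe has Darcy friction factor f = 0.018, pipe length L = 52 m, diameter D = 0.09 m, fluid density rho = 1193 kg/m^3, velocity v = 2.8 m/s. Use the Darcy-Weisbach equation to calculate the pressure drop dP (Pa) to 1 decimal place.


dP = f * (L/D) * (rho*v^2/2)
dP = 0.018 * (52/0.09) * (1193*2.8^2/2)
L/D = 577.77777778
rho*v^2/2 = 1193*7.84/2 = 4676.56
dP = 0.018 * 577.77777778 * 4676.56
dP = 48636.2 Pa


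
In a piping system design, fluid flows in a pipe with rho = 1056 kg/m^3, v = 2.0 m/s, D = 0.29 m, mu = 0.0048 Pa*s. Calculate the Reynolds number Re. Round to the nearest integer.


Re = rho * v * D / mu
Re = 1056 * 2.0 * 0.29 / 0.0048
Re = 612.48 / 0.0048
Re = 127600


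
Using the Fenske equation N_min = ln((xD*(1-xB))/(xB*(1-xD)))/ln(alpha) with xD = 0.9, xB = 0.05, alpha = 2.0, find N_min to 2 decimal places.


N_min = ln((xD*(1-xB))/(xB*(1-xD))) / ln(alpha)
Numerator inside ln: 0.855 / 0.005 = 171.0
ln(171.0) = 5.141664
ln(alpha) = ln(2.0) = 0.693147
N_min = 5.141664 / 0.693147 = 7.42


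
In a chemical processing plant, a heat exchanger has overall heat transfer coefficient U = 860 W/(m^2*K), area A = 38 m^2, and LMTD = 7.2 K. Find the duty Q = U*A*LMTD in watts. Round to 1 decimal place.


Q = U * A * LMTD
Q = 860 * 38 * 7.2
Q = 235296.0 W


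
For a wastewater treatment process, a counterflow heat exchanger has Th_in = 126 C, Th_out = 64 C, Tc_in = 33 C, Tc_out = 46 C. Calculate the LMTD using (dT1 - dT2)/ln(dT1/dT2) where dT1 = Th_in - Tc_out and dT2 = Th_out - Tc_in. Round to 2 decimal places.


dT1 = Th_in - Tc_out = 126 - 46 = 80
dT2 = Th_out - Tc_in = 64 - 33 = 31
LMTD = (dT1 - dT2) / ln(dT1/dT2)
LMTD = (80 - 31) / ln(80/31)
LMTD = 51.69 K


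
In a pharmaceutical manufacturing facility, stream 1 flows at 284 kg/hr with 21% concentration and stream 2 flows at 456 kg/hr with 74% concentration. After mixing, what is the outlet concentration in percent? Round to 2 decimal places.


Mass balance on solute: F1*x1 + F2*x2 = F3*x3
F3 = F1 + F2 = 284 + 456 = 740 kg/hr
x3 = (F1*x1 + F2*x2)/F3
x3 = (284*0.21 + 456*0.74) / 740
x3 = 53.66%


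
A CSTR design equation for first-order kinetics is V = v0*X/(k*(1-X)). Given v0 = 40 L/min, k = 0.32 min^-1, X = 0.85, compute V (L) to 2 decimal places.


V = v0 * X / (k * (1 - X))
V = 40 * 0.85 / (0.32 * (1 - 0.85))
V = 34.0 / (0.32 * 0.15)
V = 34.0 / 0.048
V = 708.33 L


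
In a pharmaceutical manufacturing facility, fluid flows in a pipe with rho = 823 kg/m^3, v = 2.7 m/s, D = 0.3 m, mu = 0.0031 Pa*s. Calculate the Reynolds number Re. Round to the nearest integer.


Re = rho * v * D / mu
Re = 823 * 2.7 * 0.3 / 0.0031
Re = 666.63 / 0.0031
Re = 215042


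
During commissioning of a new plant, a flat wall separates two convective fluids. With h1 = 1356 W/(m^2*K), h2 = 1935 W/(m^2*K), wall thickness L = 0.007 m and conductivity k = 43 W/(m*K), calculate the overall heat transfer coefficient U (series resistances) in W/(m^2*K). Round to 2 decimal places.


1/U = 1/h1 + L/k + 1/h2
1/U = 1/1356 + 0.007/43 + 1/1935
1/U = 0.0007374631 + 0.0001627907 + 0.0005167959
1/U = 0.0014170497
U = 705.69 W/(m^2*K)


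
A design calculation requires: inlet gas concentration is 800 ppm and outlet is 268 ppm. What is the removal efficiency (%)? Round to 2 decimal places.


Efficiency = (G_in - G_out) / G_in * 100%
Efficiency = (800 - 268) / 800 * 100
Efficiency = 532 / 800 * 100
Efficiency = 66.50%


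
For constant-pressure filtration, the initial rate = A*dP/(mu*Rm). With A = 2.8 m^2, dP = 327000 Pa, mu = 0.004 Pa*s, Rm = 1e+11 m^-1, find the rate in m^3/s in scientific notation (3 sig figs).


rate = A * dP / (mu * Rm)
rate = 2.8 * 327000 / (0.004 * 1e+11)
rate = 915600.0 / 4.000e+08
rate = 2.29e-03 m^3/s


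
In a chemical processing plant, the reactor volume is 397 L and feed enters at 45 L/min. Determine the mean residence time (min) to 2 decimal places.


tau = V / v0
tau = 397 / 45
tau = 8.82 min


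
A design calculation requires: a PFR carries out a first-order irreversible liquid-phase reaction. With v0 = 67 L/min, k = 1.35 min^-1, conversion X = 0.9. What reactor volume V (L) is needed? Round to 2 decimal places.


V = (v0/k) * ln(1/(1-X))
V = (67/1.35) * ln(1/(1-0.9))
V = 49.62963 * ln(10.0)
V = 49.62963 * 2.302585
V = 114.28 L


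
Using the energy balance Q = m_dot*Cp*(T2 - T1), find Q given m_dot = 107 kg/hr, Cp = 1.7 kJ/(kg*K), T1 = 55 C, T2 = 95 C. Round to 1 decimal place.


Q = m_dot * Cp * (T2 - T1)
Q = 107 * 1.7 * (95 - 55)
Q = 107 * 1.7 * 40
Q = 7276.0 kJ/hr


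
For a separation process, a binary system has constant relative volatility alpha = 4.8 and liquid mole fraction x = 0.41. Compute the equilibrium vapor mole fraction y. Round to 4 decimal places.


y = alpha*x / (1 + (alpha-1)*x)
y = 4.8*0.41 / (1 + (4.8-1)*0.41)
y = 1.968 / (1 + 1.558)
y = 1.968 / 2.558
y = 0.7694


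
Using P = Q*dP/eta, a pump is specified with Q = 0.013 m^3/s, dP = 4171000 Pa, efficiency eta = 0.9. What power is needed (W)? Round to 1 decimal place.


P = Q * dP / eta
P = 0.013 * 4171000 / 0.9
P = 54223.0 / 0.9
P = 60247.8 W


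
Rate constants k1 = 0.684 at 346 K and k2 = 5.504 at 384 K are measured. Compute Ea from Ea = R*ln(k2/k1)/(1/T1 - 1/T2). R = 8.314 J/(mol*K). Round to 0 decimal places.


Ea = R * ln(k2/k1) / (1/T1 - 1/T2)
ln(k2/k1) = ln(5.504/0.684) = 2.0852725
1/T1 - 1/T2 = 1/346 - 1/384 = 0.000286006744
Ea = 8.314 * 2.0852725 / 0.000286006744
Ea = 60617 J/mol


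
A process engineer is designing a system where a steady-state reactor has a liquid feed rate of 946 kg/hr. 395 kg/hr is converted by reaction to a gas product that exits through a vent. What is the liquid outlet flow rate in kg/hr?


Steady-state mass balance on the main outlet: F_out = F_in - F_removed
F_out = 946 - 395
F_out = 551 kg/hr


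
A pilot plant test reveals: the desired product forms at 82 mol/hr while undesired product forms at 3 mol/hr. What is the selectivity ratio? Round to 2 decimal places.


S = desired product rate / undesired product rate
S = 82 / 3
S = 27.33


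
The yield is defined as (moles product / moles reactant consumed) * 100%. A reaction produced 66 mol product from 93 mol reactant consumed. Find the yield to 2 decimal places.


Yield = (moles product / moles consumed) * 100%
Yield = (66 / 93) * 100
Yield = 0.7097 * 100
Yield = 70.97%


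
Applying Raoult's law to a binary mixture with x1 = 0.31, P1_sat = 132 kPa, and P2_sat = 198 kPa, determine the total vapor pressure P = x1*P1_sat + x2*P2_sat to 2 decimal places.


P = x1*P1_sat + x2*P2_sat
x2 = 1 - x1 = 1 - 0.31 = 0.69
P = 0.31*132 + 0.69*198
P = 40.92 + 136.62
P = 177.54 kPa


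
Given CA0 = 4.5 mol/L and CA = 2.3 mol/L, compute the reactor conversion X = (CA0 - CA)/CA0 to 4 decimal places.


X = (CA0 - CA) / CA0
X = (4.5 - 2.3) / 4.5
X = 2.2 / 4.5
X = 0.4889


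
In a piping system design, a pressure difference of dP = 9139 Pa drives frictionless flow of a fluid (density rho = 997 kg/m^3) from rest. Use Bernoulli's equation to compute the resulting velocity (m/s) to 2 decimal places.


v = sqrt(2*dP/rho)
v = sqrt(2*9139/997)
v = sqrt(18.332999)
v = 4.28 m/s


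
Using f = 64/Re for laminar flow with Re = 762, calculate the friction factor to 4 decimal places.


f = 64 / Re
f = 64 / 762
f = 0.0840


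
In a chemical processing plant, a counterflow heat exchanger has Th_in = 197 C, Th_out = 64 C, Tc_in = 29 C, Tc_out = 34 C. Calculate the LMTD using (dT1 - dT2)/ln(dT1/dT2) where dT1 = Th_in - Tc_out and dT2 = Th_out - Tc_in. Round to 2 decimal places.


dT1 = Th_in - Tc_out = 197 - 34 = 163
dT2 = Th_out - Tc_in = 64 - 29 = 35
LMTD = (dT1 - dT2) / ln(dT1/dT2)
LMTD = (163 - 35) / ln(163/35)
LMTD = 83.20 K


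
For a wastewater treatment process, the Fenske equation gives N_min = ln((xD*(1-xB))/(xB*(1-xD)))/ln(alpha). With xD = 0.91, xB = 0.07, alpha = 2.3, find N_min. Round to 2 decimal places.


N_min = ln((xD*(1-xB))/(xB*(1-xD))) / ln(alpha)
Numerator inside ln: 0.8463 / 0.0063 = 134.333333
ln(134.333333) = 4.900324
ln(alpha) = ln(2.3) = 0.832909
N_min = 4.900324 / 0.832909 = 5.88


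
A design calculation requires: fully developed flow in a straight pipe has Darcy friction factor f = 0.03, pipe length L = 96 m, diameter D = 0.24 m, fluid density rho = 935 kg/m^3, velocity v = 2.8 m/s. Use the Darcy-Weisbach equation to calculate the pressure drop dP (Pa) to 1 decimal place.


dP = f * (L/D) * (rho*v^2/2)
dP = 0.03 * (96/0.24) * (935*2.8^2/2)
L/D = 400.0
rho*v^2/2 = 935*7.84/2 = 3665.2
dP = 0.03 * 400.0 * 3665.2
dP = 43982.4 Pa


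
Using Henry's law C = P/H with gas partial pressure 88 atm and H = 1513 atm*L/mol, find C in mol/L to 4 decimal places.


C = P / H
C = 88 / 1513
C = 0.0582 mol/L


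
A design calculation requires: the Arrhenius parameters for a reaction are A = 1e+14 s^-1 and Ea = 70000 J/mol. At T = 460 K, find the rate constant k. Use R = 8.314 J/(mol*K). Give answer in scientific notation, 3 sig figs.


k = A * exp(-Ea/(R*T))
k = 1e+14 * exp(-70000 / (8.314 * 460))
k = 1e+14 * exp(-18.303333)
k = 1.12e+06


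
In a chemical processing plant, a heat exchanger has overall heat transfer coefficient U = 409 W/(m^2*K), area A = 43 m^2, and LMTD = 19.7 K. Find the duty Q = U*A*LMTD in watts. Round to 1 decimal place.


Q = U * A * LMTD
Q = 409 * 43 * 19.7
Q = 346463.9 W


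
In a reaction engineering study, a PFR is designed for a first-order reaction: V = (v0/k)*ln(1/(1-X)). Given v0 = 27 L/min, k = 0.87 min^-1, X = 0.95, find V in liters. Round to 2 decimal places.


V = (v0/k) * ln(1/(1-X))
V = (27/0.87) * ln(1/(1-0.95))
V = 31.034483 * ln(20.0)
V = 31.034483 * 2.995732
V = 92.97 L


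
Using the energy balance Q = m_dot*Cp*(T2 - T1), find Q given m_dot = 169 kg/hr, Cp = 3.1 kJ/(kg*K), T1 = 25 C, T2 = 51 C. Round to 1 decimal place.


Q = m_dot * Cp * (T2 - T1)
Q = 169 * 3.1 * (51 - 25)
Q = 169 * 3.1 * 26
Q = 13621.4 kJ/hr


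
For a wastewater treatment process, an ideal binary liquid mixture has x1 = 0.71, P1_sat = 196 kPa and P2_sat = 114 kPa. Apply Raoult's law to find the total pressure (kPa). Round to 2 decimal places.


P = x1*P1_sat + x2*P2_sat
x2 = 1 - x1 = 1 - 0.71 = 0.29
P = 0.71*196 + 0.29*114
P = 139.16 + 33.06
P = 172.22 kPa


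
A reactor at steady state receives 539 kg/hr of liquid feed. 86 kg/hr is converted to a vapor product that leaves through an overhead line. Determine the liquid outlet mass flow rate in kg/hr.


Steady-state mass balance on the main outlet: F_out = F_in - F_removed
F_out = 539 - 86
F_out = 453 kg/hr


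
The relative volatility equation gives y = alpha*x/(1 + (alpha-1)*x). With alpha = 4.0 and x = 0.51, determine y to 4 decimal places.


y = alpha*x / (1 + (alpha-1)*x)
y = 4.0*0.51 / (1 + (4.0-1)*0.51)
y = 2.04 / (1 + 1.53)
y = 2.04 / 2.53
y = 0.8063


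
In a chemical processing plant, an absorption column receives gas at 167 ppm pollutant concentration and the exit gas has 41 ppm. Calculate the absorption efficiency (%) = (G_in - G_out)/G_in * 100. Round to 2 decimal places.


Efficiency = (G_in - G_out) / G_in * 100%
Efficiency = (167 - 41) / 167 * 100
Efficiency = 126 / 167 * 100
Efficiency = 75.45%


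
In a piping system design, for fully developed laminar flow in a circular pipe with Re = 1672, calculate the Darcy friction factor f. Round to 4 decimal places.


f = 64 / Re
f = 64 / 1672
f = 0.0383


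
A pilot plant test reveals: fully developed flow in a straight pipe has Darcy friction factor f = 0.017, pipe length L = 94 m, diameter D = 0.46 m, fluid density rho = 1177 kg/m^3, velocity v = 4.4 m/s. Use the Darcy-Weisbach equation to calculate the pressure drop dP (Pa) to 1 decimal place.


dP = f * (L/D) * (rho*v^2/2)
dP = 0.017 * (94/0.46) * (1177*4.4^2/2)
L/D = 204.34782609
rho*v^2/2 = 1177*19.36/2 = 11393.36
dP = 0.017 * 204.34782609 * 11393.36
dP = 39579.5 Pa
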